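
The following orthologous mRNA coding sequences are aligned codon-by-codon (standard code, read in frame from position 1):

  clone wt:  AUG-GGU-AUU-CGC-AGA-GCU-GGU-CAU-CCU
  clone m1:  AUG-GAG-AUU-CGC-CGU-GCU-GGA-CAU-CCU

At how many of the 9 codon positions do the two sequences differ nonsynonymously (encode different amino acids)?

1

Codon 1: AUG Met / AUG Met — identical.
Codon 2: GGU Gly / GAG Glu — nonsynonymous.
Codon 3: AUU Ile / AUU Ile — identical.
Codon 4: CGC Arg / CGC Arg — identical.
Codon 5: AGA Arg / CGU Arg — synonymous.
Codon 6: GCU Ala / GCU Ala — identical.
Codon 7: GGU Gly / GGA Gly — synonymous.
Codon 8: CAU His / CAU His — identical.
Codon 9: CCU Pro / CCU Pro — identical.
Nonsynonymous differences: 1.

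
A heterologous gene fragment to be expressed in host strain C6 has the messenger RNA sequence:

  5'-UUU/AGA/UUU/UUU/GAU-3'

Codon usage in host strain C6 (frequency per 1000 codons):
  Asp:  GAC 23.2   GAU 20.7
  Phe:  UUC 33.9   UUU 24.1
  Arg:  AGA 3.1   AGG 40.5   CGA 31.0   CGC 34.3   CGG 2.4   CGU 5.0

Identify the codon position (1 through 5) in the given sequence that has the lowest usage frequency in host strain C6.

Codon 1 UUU (Phe): 24.1 per 1000.
Codon 2 AGA (Arg): 3.1 per 1000.
Codon 3 UUU (Phe): 24.1 per 1000.
Codon 4 UUU (Phe): 24.1 per 1000.
Codon 5 GAU (Asp): 20.7 per 1000.
Lowest frequency is 3.1 at codon 2.

2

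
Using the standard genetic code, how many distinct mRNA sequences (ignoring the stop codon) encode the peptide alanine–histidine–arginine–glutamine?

96

Ala: 4 codons.
His: 2 codons.
Arg: 6 codons.
Gln: 2 codons.
4 × 2 × 6 × 2 = 96.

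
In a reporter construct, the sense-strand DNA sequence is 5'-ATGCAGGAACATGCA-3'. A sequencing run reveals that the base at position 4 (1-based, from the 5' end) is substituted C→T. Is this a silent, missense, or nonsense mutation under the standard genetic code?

Position 4 falls in codon 2: CAG → Gln.
After the substitution the codon is TAG → Stop.
The new codon is a stop codon, so this is a nonsense mutation.

nonsense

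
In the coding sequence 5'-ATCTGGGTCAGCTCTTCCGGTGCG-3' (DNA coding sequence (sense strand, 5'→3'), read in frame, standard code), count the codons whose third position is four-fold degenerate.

5

Codon 1 ATC (Ile): third position 3-fold.
Codon 2 TGG (Trp): third position 1-fold.
Codon 3 GTC (Val): third position 4-fold.
Codon 4 AGC (Ser): third position 2-fold.
Codon 5 TCT (Ser): third position 4-fold.
Codon 6 TCC (Ser): third position 4-fold.
Codon 7 GGT (Gly): third position 4-fold.
Codon 8 GCG (Ala): third position 4-fold.
Four-fold degenerate third positions: 5.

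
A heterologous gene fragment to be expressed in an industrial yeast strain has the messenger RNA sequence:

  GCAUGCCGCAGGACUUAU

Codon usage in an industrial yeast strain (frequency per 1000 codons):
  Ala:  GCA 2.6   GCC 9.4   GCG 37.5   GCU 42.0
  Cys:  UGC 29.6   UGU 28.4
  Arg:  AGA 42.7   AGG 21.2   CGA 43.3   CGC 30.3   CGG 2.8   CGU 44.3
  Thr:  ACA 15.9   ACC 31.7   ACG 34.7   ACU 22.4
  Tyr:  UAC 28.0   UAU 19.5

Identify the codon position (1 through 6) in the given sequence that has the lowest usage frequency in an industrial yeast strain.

Codon 1 GCA (Ala): 2.6 per 1000.
Codon 2 UGC (Cys): 29.6 per 1000.
Codon 3 CGC (Arg): 30.3 per 1000.
Codon 4 AGG (Arg): 21.2 per 1000.
Codon 5 ACU (Thr): 22.4 per 1000.
Codon 6 UAU (Tyr): 19.5 per 1000.
Lowest frequency is 2.6 at codon 1.

1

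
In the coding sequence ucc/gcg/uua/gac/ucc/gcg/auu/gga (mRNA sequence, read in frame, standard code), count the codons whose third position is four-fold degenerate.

5

Codon 1 UCC (Ser): third position 4-fold.
Codon 2 GCG (Ala): third position 4-fold.
Codon 3 UUA (Leu): third position 2-fold.
Codon 4 GAC (Asp): third position 2-fold.
Codon 5 UCC (Ser): third position 4-fold.
Codon 6 GCG (Ala): third position 4-fold.
Codon 7 AUU (Ile): third position 3-fold.
Codon 8 GGA (Gly): third position 4-fold.
Four-fold degenerate third positions: 5.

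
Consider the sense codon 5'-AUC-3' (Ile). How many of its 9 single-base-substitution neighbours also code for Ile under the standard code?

Position 1: none → 0 synonymous.
Position 2: none → 0 synonymous.
Position 3: AUU, AUA → 2 synonymous.
Total: 0 + 0 + 2 = 2.

2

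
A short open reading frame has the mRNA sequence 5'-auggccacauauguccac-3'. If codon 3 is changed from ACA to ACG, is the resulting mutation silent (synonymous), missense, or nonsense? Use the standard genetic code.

Position 9 falls in codon 3: ACA → Thr.
After the substitution the codon is ACG → Thr.
Both encode Thr, so the change is synonymous.

silent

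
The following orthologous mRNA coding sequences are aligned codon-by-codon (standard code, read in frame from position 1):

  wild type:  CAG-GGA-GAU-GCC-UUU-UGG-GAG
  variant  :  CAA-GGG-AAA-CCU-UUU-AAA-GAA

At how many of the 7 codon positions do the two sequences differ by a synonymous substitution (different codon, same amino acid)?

Codon 1: CAG Gln / CAA Gln — synonymous.
Codon 2: GGA Gly / GGG Gly — synonymous.
Codon 3: GAU Asp / AAA Lys — nonsynonymous.
Codon 4: GCC Ala / CCU Pro — nonsynonymous.
Codon 5: UUU Phe / UUU Phe — identical.
Codon 6: UGG Trp / AAA Lys — nonsynonymous.
Codon 7: GAG Glu / GAA Glu — synonymous.
Synonymous differences: 3.

3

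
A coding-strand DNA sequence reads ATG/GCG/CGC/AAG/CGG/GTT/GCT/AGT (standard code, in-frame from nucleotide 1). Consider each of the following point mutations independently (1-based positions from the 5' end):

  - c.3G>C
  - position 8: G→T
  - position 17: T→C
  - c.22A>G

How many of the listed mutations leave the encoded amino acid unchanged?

0

Codon 1: ATG (Met) → ATC (Ile) — missense.
Codon 3: CGC (Arg) → CTC (Leu) — missense.
Codon 6: GTT (Val) → GCT (Ala) — missense.
Codon 8: AGT (Ser) → GGT (Gly) — missense.
Synonymous: 0 of 4.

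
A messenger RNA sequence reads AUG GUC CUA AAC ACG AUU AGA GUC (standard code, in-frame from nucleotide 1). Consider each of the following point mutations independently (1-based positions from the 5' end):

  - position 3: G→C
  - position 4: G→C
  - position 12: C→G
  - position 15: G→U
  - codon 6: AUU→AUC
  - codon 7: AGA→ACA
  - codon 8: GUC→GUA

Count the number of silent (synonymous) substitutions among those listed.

Codon 1: AUG (Met) → AUC (Ile) — missense.
Codon 2: GUC (Val) → CUC (Leu) — missense.
Codon 4: AAC (Asn) → AAG (Lys) — missense.
Codon 5: ACG (Thr) → ACU (Thr) — synonymous.
Codon 6: AUU (Ile) → AUC (Ile) — synonymous.
Codon 7: AGA (Arg) → ACA (Thr) — missense.
Codon 8: GUC (Val) → GUA (Val) — synonymous.
Synonymous: 3 of 7.

3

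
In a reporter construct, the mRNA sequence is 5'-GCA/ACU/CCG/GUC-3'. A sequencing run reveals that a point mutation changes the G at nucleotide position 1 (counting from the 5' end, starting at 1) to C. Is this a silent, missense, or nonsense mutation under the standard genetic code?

missense

Position 1 falls in codon 1: GCA → Ala.
After the substitution the codon is CCA → Pro.
Ala ≠ Pro, so this is a missense mutation.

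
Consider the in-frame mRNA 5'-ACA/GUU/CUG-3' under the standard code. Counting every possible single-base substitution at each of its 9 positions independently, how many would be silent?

10

Codon 1 (ACA, Thr): 3 synonymous substitutions.
Codon 2 (GUU, Val): 3 synonymous substitutions.
Codon 3 (CUG, Leu): 4 synonymous substitutions.
Total: 3 + 3 + 4 = 10.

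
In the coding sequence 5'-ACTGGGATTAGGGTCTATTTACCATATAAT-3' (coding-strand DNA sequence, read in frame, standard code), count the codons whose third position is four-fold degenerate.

Codon 1 ACT (Thr): third position 4-fold.
Codon 2 GGG (Gly): third position 4-fold.
Codon 3 ATT (Ile): third position 3-fold.
Codon 4 AGG (Arg): third position 2-fold.
Codon 5 GTC (Val): third position 4-fold.
Codon 6 TAT (Tyr): third position 2-fold.
Codon 7 TTA (Leu): third position 2-fold.
Codon 8 CCA (Pro): third position 4-fold.
Codon 9 TAT (Tyr): third position 2-fold.
Codon 10 AAT (Asn): third position 2-fold.
Four-fold degenerate third positions: 4.

4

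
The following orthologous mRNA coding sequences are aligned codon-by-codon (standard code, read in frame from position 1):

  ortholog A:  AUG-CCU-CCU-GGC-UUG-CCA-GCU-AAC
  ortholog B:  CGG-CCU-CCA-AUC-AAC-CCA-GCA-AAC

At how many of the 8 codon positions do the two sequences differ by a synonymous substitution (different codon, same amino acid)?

Codon 1: AUG Met / CGG Arg — nonsynonymous.
Codon 2: CCU Pro / CCU Pro — identical.
Codon 3: CCU Pro / CCA Pro — synonymous.
Codon 4: GGC Gly / AUC Ile — nonsynonymous.
Codon 5: UUG Leu / AAC Asn — nonsynonymous.
Codon 6: CCA Pro / CCA Pro — identical.
Codon 7: GCU Ala / GCA Ala — synonymous.
Codon 8: AAC Asn / AAC Asn — identical.
Synonymous differences: 2.

2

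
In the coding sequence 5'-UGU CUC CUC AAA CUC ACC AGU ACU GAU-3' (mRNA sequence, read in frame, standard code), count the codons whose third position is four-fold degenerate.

Codon 1 UGU (Cys): third position 2-fold.
Codon 2 CUC (Leu): third position 4-fold.
Codon 3 CUC (Leu): third position 4-fold.
Codon 4 AAA (Lys): third position 2-fold.
Codon 5 CUC (Leu): third position 4-fold.
Codon 6 ACC (Thr): third position 4-fold.
Codon 7 AGU (Ser): third position 2-fold.
Codon 8 ACU (Thr): third position 4-fold.
Codon 9 GAU (Asp): third position 2-fold.
Four-fold degenerate third positions: 5.

5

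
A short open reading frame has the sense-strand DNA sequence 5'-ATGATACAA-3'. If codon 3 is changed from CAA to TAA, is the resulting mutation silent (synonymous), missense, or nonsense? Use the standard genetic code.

nonsense

Position 7 falls in codon 3: CAA → Gln.
After the substitution the codon is TAA → Stop.
The new codon is a stop codon, so this is a nonsense mutation.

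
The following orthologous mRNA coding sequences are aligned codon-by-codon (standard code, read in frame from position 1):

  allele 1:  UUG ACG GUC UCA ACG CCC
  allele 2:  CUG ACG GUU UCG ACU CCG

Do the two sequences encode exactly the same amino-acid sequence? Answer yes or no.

yes

Codon 1: UUG Leu / CUG Leu — synonymous.
Codon 2: ACG Thr / ACG Thr — identical.
Codon 3: GUC Val / GUU Val — synonymous.
Codon 4: UCA Ser / UCG Ser — synonymous.
Codon 5: ACG Thr / ACU Thr — synonymous.
Codon 6: CCC Pro / CCG Pro — synonymous.
Nonsynonymous differences: 0 → same protein.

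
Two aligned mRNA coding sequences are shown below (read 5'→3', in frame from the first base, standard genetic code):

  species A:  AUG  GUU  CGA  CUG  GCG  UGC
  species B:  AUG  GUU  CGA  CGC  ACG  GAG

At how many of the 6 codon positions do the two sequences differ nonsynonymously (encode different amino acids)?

Codon 1: AUG Met / AUG Met — identical.
Codon 2: GUU Val / GUU Val — identical.
Codon 3: CGA Arg / CGA Arg — identical.
Codon 4: CUG Leu / CGC Arg — nonsynonymous.
Codon 5: GCG Ala / ACG Thr — nonsynonymous.
Codon 6: UGC Cys / GAG Glu — nonsynonymous.
Nonsynonymous differences: 3.

3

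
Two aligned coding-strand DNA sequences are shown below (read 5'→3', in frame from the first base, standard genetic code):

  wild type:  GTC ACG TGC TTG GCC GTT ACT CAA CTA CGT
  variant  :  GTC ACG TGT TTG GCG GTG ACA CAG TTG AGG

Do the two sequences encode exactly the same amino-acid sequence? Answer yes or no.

Codon 1: GTC Val / GTC Val — identical.
Codon 2: ACG Thr / ACG Thr — identical.
Codon 3: TGC Cys / TGT Cys — synonymous.
Codon 4: TTG Leu / TTG Leu — identical.
Codon 5: GCC Ala / GCG Ala — synonymous.
Codon 6: GTT Val / GTG Val — synonymous.
Codon 7: ACT Thr / ACA Thr — synonymous.
Codon 8: CAA Gln / CAG Gln — synonymous.
Codon 9: CTA Leu / TTG Leu — synonymous.
Codon 10: CGT Arg / AGG Arg — synonymous.
Nonsynonymous differences: 0 → same protein.

yes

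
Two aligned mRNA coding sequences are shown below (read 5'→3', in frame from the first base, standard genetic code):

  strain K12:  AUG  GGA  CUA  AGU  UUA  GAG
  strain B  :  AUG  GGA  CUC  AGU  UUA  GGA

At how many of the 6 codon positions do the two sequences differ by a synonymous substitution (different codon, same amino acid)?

Codon 1: AUG Met / AUG Met — identical.
Codon 2: GGA Gly / GGA Gly — identical.
Codon 3: CUA Leu / CUC Leu — synonymous.
Codon 4: AGU Ser / AGU Ser — identical.
Codon 5: UUA Leu / UUA Leu — identical.
Codon 6: GAG Glu / GGA Gly — nonsynonymous.
Synonymous differences: 1.

1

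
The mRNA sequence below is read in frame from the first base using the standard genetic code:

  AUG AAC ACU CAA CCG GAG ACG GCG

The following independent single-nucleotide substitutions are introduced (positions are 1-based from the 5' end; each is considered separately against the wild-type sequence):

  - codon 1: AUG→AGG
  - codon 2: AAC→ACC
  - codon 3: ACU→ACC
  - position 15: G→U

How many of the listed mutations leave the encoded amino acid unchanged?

Codon 1: AUG (Met) → AGG (Arg) — missense.
Codon 2: AAC (Asn) → ACC (Thr) — missense.
Codon 3: ACU (Thr) → ACC (Thr) — synonymous.
Codon 5: CCG (Pro) → CCU (Pro) — synonymous.
Synonymous: 2 of 4.

2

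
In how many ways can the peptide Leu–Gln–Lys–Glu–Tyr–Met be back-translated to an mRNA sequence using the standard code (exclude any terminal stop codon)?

96

Leu: 6 codons.
Gln: 2 codons.
Lys: 2 codons.
Glu: 2 codons.
Tyr: 2 codons.
Met: 1 codon.
6 × 2 × 2 × 2 × 2 × 1 = 96.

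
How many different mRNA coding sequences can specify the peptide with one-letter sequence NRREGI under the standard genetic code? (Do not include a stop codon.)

1728

Asn: 2 codons.
Arg: 6 codons.
Arg: 6 codons.
Glu: 2 codons.
Gly: 4 codons.
Ile: 3 codons.
2 × 6 × 6 × 2 × 4 × 3 = 1728.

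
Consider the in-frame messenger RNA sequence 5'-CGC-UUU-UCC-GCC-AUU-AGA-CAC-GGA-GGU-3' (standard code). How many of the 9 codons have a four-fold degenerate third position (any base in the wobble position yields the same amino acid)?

5

Codon 1 CGC (Arg): third position 4-fold.
Codon 2 UUU (Phe): third position 2-fold.
Codon 3 UCC (Ser): third position 4-fold.
Codon 4 GCC (Ala): third position 4-fold.
Codon 5 AUU (Ile): third position 3-fold.
Codon 6 AGA (Arg): third position 2-fold.
Codon 7 CAC (His): third position 2-fold.
Codon 8 GGA (Gly): third position 4-fold.
Codon 9 GGU (Gly): third position 4-fold.
Four-fold degenerate third positions: 5.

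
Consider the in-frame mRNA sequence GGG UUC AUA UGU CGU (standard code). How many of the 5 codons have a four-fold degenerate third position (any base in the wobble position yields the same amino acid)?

2

Codon 1 GGG (Gly): third position 4-fold.
Codon 2 UUC (Phe): third position 2-fold.
Codon 3 AUA (Ile): third position 3-fold.
Codon 4 UGU (Cys): third position 2-fold.
Codon 5 CGU (Arg): third position 4-fold.
Four-fold degenerate third positions: 2.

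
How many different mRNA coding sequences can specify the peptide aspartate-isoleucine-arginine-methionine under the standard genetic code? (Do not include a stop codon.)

Asp: 2 codons.
Ile: 3 codons.
Arg: 6 codons.
Met: 1 codon.
2 × 3 × 6 × 1 = 36.

36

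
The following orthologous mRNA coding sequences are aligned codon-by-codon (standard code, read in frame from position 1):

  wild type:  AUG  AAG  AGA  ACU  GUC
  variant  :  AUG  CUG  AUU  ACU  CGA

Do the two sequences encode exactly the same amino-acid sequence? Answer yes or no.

no

Codon 1: AUG Met / AUG Met — identical.
Codon 2: AAG Lys / CUG Leu — nonsynonymous.
Codon 3: AGA Arg / AUU Ile — nonsynonymous.
Codon 4: ACU Thr / ACU Thr — identical.
Codon 5: GUC Val / CGA Arg — nonsynonymous.
Nonsynonymous differences: 3 → different protein.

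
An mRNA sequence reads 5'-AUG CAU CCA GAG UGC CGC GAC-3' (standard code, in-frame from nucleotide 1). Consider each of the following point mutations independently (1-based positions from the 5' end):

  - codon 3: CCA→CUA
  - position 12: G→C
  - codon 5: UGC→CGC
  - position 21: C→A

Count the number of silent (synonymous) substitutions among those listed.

Codon 3: CCA (Pro) → CUA (Leu) — missense.
Codon 4: GAG (Glu) → GAC (Asp) — missense.
Codon 5: UGC (Cys) → CGC (Arg) — missense.
Codon 7: GAC (Asp) → GAA (Glu) — missense.
Synonymous: 0 of 4.

0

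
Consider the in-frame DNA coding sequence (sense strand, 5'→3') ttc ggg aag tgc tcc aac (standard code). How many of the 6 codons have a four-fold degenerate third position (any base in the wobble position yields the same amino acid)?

2

Codon 1 TTC (Phe): third position 2-fold.
Codon 2 GGG (Gly): third position 4-fold.
Codon 3 AAG (Lys): third position 2-fold.
Codon 4 TGC (Cys): third position 2-fold.
Codon 5 TCC (Ser): third position 4-fold.
Codon 6 AAC (Asn): third position 2-fold.
Four-fold degenerate third positions: 2.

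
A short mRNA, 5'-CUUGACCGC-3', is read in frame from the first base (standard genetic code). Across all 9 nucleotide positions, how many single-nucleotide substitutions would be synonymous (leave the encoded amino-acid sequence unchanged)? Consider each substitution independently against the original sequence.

7

Codon 1 (CUU, Leu): 3 synonymous substitutions.
Codon 2 (GAC, Asp): 1 synonymous substitution.
Codon 3 (CGC, Arg): 3 synonymous substitutions.
Total: 3 + 1 + 3 = 7.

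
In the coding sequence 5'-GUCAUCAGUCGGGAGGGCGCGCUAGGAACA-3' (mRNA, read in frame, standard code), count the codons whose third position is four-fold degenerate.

7

Codon 1 GUC (Val): third position 4-fold.
Codon 2 AUC (Ile): third position 3-fold.
Codon 3 AGU (Ser): third position 2-fold.
Codon 4 CGG (Arg): third position 4-fold.
Codon 5 GAG (Glu): third position 2-fold.
Codon 6 GGC (Gly): third position 4-fold.
Codon 7 GCG (Ala): third position 4-fold.
Codon 8 CUA (Leu): third position 4-fold.
Codon 9 GGA (Gly): third position 4-fold.
Codon 10 ACA (Thr): third position 4-fold.
Four-fold degenerate third positions: 7.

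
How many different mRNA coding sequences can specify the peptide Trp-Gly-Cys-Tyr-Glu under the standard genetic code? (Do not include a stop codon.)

Trp: 1 codon.
Gly: 4 codons.
Cys: 2 codons.
Tyr: 2 codons.
Glu: 2 codons.
1 × 4 × 2 × 2 × 2 = 32.

32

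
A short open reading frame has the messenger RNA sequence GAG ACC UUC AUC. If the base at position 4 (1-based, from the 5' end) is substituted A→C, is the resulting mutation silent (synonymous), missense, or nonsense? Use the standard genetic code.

Position 4 falls in codon 2: ACC → Thr.
After the substitution the codon is CCC → Pro.
Thr ≠ Pro, so this is a missense mutation.

missense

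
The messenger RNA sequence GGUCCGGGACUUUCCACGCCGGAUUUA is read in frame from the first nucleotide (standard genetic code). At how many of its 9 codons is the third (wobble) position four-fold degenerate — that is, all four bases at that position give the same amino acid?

Codon 1 GGU (Gly): third position 4-fold.
Codon 2 CCG (Pro): third position 4-fold.
Codon 3 GGA (Gly): third position 4-fold.
Codon 4 CUU (Leu): third position 4-fold.
Codon 5 UCC (Ser): third position 4-fold.
Codon 6 ACG (Thr): third position 4-fold.
Codon 7 CCG (Pro): third position 4-fold.
Codon 8 GAU (Asp): third position 2-fold.
Codon 9 UUA (Leu): third position 2-fold.
Four-fold degenerate third positions: 7.

7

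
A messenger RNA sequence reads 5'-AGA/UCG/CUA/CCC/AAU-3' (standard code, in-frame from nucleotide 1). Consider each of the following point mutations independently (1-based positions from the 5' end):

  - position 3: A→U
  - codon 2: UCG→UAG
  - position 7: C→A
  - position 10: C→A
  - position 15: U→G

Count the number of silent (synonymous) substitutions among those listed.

Codon 1: AGA (Arg) → AGU (Ser) — missense.
Codon 2: UCG (Ser) → UAG (Stop) — nonsense.
Codon 3: CUA (Leu) → AUA (Ile) — missense.
Codon 4: CCC (Pro) → ACC (Thr) — missense.
Codon 5: AAU (Asn) → AAG (Lys) — missense.
Synonymous: 0 of 5.

0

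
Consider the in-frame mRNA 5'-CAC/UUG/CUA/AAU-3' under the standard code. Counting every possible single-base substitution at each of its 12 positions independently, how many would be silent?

8

Codon 1 (CAC, His): 1 synonymous substitution.
Codon 2 (UUG, Leu): 2 synonymous substitutions.
Codon 3 (CUA, Leu): 4 synonymous substitutions.
Codon 4 (AAU, Asn): 1 synonymous substitution.
Total: 1 + 2 + 4 + 1 = 8.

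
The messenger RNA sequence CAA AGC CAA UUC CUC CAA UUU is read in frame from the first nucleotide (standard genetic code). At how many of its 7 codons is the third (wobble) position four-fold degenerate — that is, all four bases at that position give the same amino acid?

Codon 1 CAA (Gln): third position 2-fold.
Codon 2 AGC (Ser): third position 2-fold.
Codon 3 CAA (Gln): third position 2-fold.
Codon 4 UUC (Phe): third position 2-fold.
Codon 5 CUC (Leu): third position 4-fold.
Codon 6 CAA (Gln): third position 2-fold.
Codon 7 UUU (Phe): third position 2-fold.
Four-fold degenerate third positions: 1.

1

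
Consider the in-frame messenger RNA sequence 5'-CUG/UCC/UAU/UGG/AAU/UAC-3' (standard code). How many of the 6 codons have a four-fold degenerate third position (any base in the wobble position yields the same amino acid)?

2

Codon 1 CUG (Leu): third position 4-fold.
Codon 2 UCC (Ser): third position 4-fold.
Codon 3 UAU (Tyr): third position 2-fold.
Codon 4 UGG (Trp): third position 1-fold.
Codon 5 AAU (Asn): third position 2-fold.
Codon 6 UAC (Tyr): third position 2-fold.
Four-fold degenerate third positions: 2.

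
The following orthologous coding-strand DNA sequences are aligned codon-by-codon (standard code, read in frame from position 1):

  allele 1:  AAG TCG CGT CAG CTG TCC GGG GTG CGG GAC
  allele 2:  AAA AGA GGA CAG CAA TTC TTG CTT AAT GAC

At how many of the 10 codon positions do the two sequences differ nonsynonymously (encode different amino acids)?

7

Codon 1: AAG Lys / AAA Lys — synonymous.
Codon 2: TCG Ser / AGA Arg — nonsynonymous.
Codon 3: CGT Arg / GGA Gly — nonsynonymous.
Codon 4: CAG Gln / CAG Gln — identical.
Codon 5: CTG Leu / CAA Gln — nonsynonymous.
Codon 6: TCC Ser / TTC Phe — nonsynonymous.
Codon 7: GGG Gly / TTG Leu — nonsynonymous.
Codon 8: GTG Val / CTT Leu — nonsynonymous.
Codon 9: CGG Arg / AAT Asn — nonsynonymous.
Codon 10: GAC Asp / GAC Asp — identical.
Nonsynonymous differences: 7.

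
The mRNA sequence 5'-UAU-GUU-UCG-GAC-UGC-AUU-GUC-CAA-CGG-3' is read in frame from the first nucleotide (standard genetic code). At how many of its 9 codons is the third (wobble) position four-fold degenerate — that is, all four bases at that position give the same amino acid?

4

Codon 1 UAU (Tyr): third position 2-fold.
Codon 2 GUU (Val): third position 4-fold.
Codon 3 UCG (Ser): third position 4-fold.
Codon 4 GAC (Asp): third position 2-fold.
Codon 5 UGC (Cys): third position 2-fold.
Codon 6 AUU (Ile): third position 3-fold.
Codon 7 GUC (Val): third position 4-fold.
Codon 8 CAA (Gln): third position 2-fold.
Codon 9 CGG (Arg): third position 4-fold.
Four-fold degenerate third positions: 4.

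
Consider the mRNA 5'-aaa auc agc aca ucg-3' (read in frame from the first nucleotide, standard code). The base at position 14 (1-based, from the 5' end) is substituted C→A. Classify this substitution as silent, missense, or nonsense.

nonsense

Position 14 falls in codon 5: UCG → Ser.
After the substitution the codon is UAG → Stop.
The new codon is a stop codon, so this is a nonsense mutation.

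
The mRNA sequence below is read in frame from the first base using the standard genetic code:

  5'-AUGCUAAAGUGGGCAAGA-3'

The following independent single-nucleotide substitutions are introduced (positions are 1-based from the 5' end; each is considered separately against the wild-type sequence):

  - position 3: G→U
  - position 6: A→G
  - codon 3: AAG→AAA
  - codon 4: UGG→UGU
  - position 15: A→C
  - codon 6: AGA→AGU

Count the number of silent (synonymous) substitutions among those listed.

3

Codon 1: AUG (Met) → AUU (Ile) — missense.
Codon 2: CUA (Leu) → CUG (Leu) — synonymous.
Codon 3: AAG (Lys) → AAA (Lys) — synonymous.
Codon 4: UGG (Trp) → UGU (Cys) — missense.
Codon 5: GCA (Ala) → GCC (Ala) — synonymous.
Codon 6: AGA (Arg) → AGU (Ser) — missense.
Synonymous: 3 of 6.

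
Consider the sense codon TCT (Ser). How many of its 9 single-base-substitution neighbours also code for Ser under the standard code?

3

Position 1: none → 0 synonymous.
Position 2: none → 0 synonymous.
Position 3: TCC, TCA, TCG → 3 synonymous.
Total: 0 + 0 + 3 = 3.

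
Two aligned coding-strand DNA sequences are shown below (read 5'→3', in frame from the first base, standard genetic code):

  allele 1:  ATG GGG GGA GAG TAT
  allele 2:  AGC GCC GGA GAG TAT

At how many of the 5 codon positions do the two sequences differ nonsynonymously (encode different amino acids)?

Codon 1: ATG Met / AGC Ser — nonsynonymous.
Codon 2: GGG Gly / GCC Ala — nonsynonymous.
Codon 3: GGA Gly / GGA Gly — identical.
Codon 4: GAG Glu / GAG Glu — identical.
Codon 5: TAT Tyr / TAT Tyr — identical.
Nonsynonymous differences: 2.

2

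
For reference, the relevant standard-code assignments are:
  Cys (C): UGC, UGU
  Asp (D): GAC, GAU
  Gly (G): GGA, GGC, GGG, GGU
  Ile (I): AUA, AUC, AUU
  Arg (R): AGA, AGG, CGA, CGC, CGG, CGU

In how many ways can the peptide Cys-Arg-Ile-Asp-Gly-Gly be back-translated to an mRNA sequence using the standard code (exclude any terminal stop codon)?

Cys: 2 codons.
Arg: 6 codons.
Ile: 3 codons.
Asp: 2 codons.
Gly: 4 codons.
Gly: 4 codons.
2 × 6 × 3 × 2 × 4 × 4 = 1152.

1152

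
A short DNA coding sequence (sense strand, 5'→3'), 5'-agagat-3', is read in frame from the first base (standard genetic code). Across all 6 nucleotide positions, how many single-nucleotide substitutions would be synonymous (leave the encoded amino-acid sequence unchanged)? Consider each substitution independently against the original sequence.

Codon 1 (AGA, Arg): 2 synonymous substitutions.
Codon 2 (GAT, Asp): 1 synonymous substitution.
Total: 2 + 1 = 3.

3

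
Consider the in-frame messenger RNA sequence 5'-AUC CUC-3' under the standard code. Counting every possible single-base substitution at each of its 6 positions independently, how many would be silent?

Codon 1 (AUC, Ile): 2 synonymous substitutions.
Codon 2 (CUC, Leu): 3 synonymous substitutions.
Total: 2 + 3 = 5.

5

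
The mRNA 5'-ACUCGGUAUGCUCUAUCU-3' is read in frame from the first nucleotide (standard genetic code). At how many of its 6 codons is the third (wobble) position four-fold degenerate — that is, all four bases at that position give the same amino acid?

Codon 1 ACU (Thr): third position 4-fold.
Codon 2 CGG (Arg): third position 4-fold.
Codon 3 UAU (Tyr): third position 2-fold.
Codon 4 GCU (Ala): third position 4-fold.
Codon 5 CUA (Leu): third position 4-fold.
Codon 6 UCU (Ser): third position 4-fold.
Four-fold degenerate third positions: 5.

5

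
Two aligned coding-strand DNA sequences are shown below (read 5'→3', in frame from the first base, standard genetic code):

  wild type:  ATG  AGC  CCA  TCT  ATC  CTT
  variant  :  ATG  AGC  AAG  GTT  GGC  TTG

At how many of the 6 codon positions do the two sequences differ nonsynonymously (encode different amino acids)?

Codon 1: ATG Met / ATG Met — identical.
Codon 2: AGC Ser / AGC Ser — identical.
Codon 3: CCA Pro / AAG Lys — nonsynonymous.
Codon 4: TCT Ser / GTT Val — nonsynonymous.
Codon 5: ATC Ile / GGC Gly — nonsynonymous.
Codon 6: CTT Leu / TTG Leu — synonymous.
Nonsynonymous differences: 3.

3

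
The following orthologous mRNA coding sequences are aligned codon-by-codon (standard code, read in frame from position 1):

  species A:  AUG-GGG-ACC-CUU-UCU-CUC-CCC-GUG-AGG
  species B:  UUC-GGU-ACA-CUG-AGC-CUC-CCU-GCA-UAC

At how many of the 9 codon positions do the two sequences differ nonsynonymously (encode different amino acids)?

Codon 1: AUG Met / UUC Phe — nonsynonymous.
Codon 2: GGG Gly / GGU Gly — synonymous.
Codon 3: ACC Thr / ACA Thr — synonymous.
Codon 4: CUU Leu / CUG Leu — synonymous.
Codon 5: UCU Ser / AGC Ser — synonymous.
Codon 6: CUC Leu / CUC Leu — identical.
Codon 7: CCC Pro / CCU Pro — synonymous.
Codon 8: GUG Val / GCA Ala — nonsynonymous.
Codon 9: AGG Arg / UAC Tyr — nonsynonymous.
Nonsynonymous differences: 3.

3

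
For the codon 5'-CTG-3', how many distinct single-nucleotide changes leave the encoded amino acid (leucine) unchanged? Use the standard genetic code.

Position 1: TTG → 1 synonymous.
Position 2: none → 0 synonymous.
Position 3: CTT, CTC, CTA → 3 synonymous.
Total: 1 + 0 + 3 = 4.

4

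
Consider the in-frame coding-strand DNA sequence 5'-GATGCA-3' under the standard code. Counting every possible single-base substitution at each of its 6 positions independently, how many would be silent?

Codon 1 (GAT, Asp): 1 synonymous substitution.
Codon 2 (GCA, Ala): 3 synonymous substitutions.
Total: 1 + 3 = 4.

4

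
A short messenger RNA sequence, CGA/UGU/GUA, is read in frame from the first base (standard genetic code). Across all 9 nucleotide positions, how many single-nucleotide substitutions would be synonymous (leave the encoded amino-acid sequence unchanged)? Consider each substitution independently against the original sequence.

8

Codon 1 (CGA, Arg): 4 synonymous substitutions.
Codon 2 (UGU, Cys): 1 synonymous substitution.
Codon 3 (GUA, Val): 3 synonymous substitutions.
Total: 4 + 1 + 3 = 8.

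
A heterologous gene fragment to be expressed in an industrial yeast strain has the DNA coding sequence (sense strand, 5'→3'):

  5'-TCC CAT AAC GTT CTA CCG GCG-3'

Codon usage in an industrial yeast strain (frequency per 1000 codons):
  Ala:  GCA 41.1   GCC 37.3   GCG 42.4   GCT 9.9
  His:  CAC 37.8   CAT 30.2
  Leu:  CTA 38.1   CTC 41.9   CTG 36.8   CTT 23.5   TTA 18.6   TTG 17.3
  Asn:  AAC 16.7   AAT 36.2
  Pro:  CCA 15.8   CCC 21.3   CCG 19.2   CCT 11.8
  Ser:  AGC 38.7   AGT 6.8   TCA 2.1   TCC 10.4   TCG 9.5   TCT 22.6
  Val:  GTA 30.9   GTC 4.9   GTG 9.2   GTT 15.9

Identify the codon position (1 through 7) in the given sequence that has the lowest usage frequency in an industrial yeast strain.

Codon 1 TCC (Ser): 10.4 per 1000.
Codon 2 CAT (His): 30.2 per 1000.
Codon 3 AAC (Asn): 16.7 per 1000.
Codon 4 GTT (Val): 15.9 per 1000.
Codon 5 CTA (Leu): 38.1 per 1000.
Codon 6 CCG (Pro): 19.2 per 1000.
Codon 7 GCG (Ala): 42.4 per 1000.
Lowest frequency is 10.4 at codon 1.

1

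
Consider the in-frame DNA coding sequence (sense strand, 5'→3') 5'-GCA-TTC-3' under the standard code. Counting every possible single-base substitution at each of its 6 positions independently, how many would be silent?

4

Codon 1 (GCA, Ala): 3 synonymous substitutions.
Codon 2 (TTC, Phe): 1 synonymous substitution.
Total: 3 + 1 = 4.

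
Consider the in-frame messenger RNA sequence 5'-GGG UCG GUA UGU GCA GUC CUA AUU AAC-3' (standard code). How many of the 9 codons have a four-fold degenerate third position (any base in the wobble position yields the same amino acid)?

Codon 1 GGG (Gly): third position 4-fold.
Codon 2 UCG (Ser): third position 4-fold.
Codon 3 GUA (Val): third position 4-fold.
Codon 4 UGU (Cys): third position 2-fold.
Codon 5 GCA (Ala): third position 4-fold.
Codon 6 GUC (Val): third position 4-fold.
Codon 7 CUA (Leu): third position 4-fold.
Codon 8 AUU (Ile): third position 3-fold.
Codon 9 AAC (Asn): third position 2-fold.
Four-fold degenerate third positions: 6.

6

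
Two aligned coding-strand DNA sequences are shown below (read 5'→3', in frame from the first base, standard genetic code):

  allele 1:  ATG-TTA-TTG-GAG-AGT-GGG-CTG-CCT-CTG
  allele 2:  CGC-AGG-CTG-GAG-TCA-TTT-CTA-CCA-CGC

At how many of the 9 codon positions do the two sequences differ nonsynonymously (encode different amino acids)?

4

Codon 1: ATG Met / CGC Arg — nonsynonymous.
Codon 2: TTA Leu / AGG Arg — nonsynonymous.
Codon 3: TTG Leu / CTG Leu — synonymous.
Codon 4: GAG Glu / GAG Glu — identical.
Codon 5: AGT Ser / TCA Ser — synonymous.
Codon 6: GGG Gly / TTT Phe — nonsynonymous.
Codon 7: CTG Leu / CTA Leu — synonymous.
Codon 8: CCT Pro / CCA Pro — synonymous.
Codon 9: CTG Leu / CGC Arg — nonsynonymous.
Nonsynonymous differences: 4.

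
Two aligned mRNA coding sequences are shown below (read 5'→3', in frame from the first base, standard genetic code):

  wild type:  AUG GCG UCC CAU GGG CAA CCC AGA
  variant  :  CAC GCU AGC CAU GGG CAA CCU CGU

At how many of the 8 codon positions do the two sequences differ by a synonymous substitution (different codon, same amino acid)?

Codon 1: AUG Met / CAC His — nonsynonymous.
Codon 2: GCG Ala / GCU Ala — synonymous.
Codon 3: UCC Ser / AGC Ser — synonymous.
Codon 4: CAU His / CAU His — identical.
Codon 5: GGG Gly / GGG Gly — identical.
Codon 6: CAA Gln / CAA Gln — identical.
Codon 7: CCC Pro / CCU Pro — synonymous.
Codon 8: AGA Arg / CGU Arg — synonymous.
Synonymous differences: 4.

4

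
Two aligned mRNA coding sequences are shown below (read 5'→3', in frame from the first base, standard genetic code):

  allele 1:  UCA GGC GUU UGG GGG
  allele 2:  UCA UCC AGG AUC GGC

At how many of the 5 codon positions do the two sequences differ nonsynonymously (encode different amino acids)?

3

Codon 1: UCA Ser / UCA Ser — identical.
Codon 2: GGC Gly / UCC Ser — nonsynonymous.
Codon 3: GUU Val / AGG Arg — nonsynonymous.
Codon 4: UGG Trp / AUC Ile — nonsynonymous.
Codon 5: GGG Gly / GGC Gly — synonymous.
Nonsynonymous differences: 3.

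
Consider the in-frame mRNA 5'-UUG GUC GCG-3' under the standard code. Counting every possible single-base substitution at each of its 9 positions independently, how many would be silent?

Codon 1 (UUG, Leu): 2 synonymous substitutions.
Codon 2 (GUC, Val): 3 synonymous substitutions.
Codon 3 (GCG, Ala): 3 synonymous substitutions.
Total: 2 + 3 + 3 = 8.

8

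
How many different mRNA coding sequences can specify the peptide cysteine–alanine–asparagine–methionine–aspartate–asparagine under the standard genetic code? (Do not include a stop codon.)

64

Cys: 2 codons.
Ala: 4 codons.
Asn: 2 codons.
Met: 1 codon.
Asp: 2 codons.
Asn: 2 codons.
2 × 4 × 2 × 1 × 2 × 2 = 64.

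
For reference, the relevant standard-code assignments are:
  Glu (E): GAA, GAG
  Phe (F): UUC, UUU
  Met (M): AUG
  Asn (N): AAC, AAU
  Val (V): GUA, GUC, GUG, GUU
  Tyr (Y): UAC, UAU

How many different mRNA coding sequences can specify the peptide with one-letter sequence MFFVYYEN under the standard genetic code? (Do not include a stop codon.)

Met: 1 codon.
Phe: 2 codons.
Phe: 2 codons.
Val: 4 codons.
Tyr: 2 codons.
Tyr: 2 codons.
Glu: 2 codons.
Asn: 2 codons.
1 × 2 × 2 × 4 × 2 × 2 × 2 × 2 = 256.

256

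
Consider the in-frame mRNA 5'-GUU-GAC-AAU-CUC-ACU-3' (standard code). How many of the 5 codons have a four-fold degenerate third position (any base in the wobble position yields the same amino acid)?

3

Codon 1 GUU (Val): third position 4-fold.
Codon 2 GAC (Asp): third position 2-fold.
Codon 3 AAU (Asn): third position 2-fold.
Codon 4 CUC (Leu): third position 4-fold.
Codon 5 ACU (Thr): third position 4-fold.
Four-fold degenerate third positions: 3.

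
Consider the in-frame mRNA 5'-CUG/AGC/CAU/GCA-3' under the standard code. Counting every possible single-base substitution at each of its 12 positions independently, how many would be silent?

9

Codon 1 (CUG, Leu): 4 synonymous substitutions.
Codon 2 (AGC, Ser): 1 synonymous substitution.
Codon 3 (CAU, His): 1 synonymous substitution.
Codon 4 (GCA, Ala): 3 synonymous substitutions.
Total: 4 + 1 + 1 + 3 = 9.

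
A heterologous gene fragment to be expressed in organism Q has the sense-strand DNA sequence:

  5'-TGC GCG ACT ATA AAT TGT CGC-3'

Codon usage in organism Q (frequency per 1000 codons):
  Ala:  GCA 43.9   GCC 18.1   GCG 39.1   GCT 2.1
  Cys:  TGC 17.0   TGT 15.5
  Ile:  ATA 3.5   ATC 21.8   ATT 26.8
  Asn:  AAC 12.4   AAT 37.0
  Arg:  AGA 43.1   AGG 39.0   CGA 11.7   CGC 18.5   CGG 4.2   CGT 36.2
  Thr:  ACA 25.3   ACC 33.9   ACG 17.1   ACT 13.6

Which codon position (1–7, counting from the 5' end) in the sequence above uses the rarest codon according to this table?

Codon 1 TGC (Cys): 17.0 per 1000.
Codon 2 GCG (Ala): 39.1 per 1000.
Codon 3 ACT (Thr): 13.6 per 1000.
Codon 4 ATA (Ile): 3.5 per 1000.
Codon 5 AAT (Asn): 37.0 per 1000.
Codon 6 TGT (Cys): 15.5 per 1000.
Codon 7 CGC (Arg): 18.5 per 1000.
Lowest frequency is 3.5 at codon 4.

4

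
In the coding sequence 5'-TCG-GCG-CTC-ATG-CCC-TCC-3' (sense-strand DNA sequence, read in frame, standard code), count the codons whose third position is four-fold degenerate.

5

Codon 1 TCG (Ser): third position 4-fold.
Codon 2 GCG (Ala): third position 4-fold.
Codon 3 CTC (Leu): third position 4-fold.
Codon 4 ATG (Met): third position 1-fold.
Codon 5 CCC (Pro): third position 4-fold.
Codon 6 TCC (Ser): third position 4-fold.
Four-fold degenerate third positions: 5.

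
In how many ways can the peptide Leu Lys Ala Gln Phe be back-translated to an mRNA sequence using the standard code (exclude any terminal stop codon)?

Leu: 6 codons.
Lys: 2 codons.
Ala: 4 codons.
Gln: 2 codons.
Phe: 2 codons.
6 × 2 × 4 × 2 × 2 = 192.

192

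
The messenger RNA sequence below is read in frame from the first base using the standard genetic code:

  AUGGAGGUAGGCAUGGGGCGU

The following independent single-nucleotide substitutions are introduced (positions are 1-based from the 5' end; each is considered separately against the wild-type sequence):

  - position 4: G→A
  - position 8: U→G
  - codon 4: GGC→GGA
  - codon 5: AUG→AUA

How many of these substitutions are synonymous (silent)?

Codon 2: GAG (Glu) → AAG (Lys) — missense.
Codon 3: GUA (Val) → GGA (Gly) — missense.
Codon 4: GGC (Gly) → GGA (Gly) — synonymous.
Codon 5: AUG (Met) → AUA (Ile) — missense.
Synonymous: 1 of 4.

1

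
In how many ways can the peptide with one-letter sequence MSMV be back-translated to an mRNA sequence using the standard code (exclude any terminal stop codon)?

Met: 1 codon.
Ser: 6 codons.
Met: 1 codon.
Val: 4 codons.
1 × 6 × 1 × 4 = 24.

24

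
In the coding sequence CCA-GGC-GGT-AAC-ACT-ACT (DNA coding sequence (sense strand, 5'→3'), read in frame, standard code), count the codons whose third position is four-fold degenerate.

5

Codon 1 CCA (Pro): third position 4-fold.
Codon 2 GGC (Gly): third position 4-fold.
Codon 3 GGT (Gly): third position 4-fold.
Codon 4 AAC (Asn): third position 2-fold.
Codon 5 ACT (Thr): third position 4-fold.
Codon 6 ACT (Thr): third position 4-fold.
Four-fold degenerate third positions: 5.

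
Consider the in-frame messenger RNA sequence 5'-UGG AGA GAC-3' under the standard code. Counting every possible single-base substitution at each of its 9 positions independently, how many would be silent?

Codon 1 (UGG, Trp): 0 synonymous substitutions.
Codon 2 (AGA, Arg): 2 synonymous substitutions.
Codon 3 (GAC, Asp): 1 synonymous substitution.
Total: 0 + 2 + 1 = 3.

3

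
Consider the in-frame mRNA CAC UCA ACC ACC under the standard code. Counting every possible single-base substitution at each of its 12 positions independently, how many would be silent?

Codon 1 (CAC, His): 1 synonymous substitution.
Codon 2 (UCA, Ser): 3 synonymous substitutions.
Codon 3 (ACC, Thr): 3 synonymous substitutions.
Codon 4 (ACC, Thr): 3 synonymous substitutions.
Total: 1 + 3 + 3 + 3 = 10.

10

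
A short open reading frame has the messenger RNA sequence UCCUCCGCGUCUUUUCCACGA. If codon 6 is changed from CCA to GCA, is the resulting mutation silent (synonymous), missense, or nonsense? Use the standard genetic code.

Position 16 falls in codon 6: CCA → Pro.
After the substitution the codon is GCA → Ala.
Pro ≠ Ala, so this is a missense mutation.

missense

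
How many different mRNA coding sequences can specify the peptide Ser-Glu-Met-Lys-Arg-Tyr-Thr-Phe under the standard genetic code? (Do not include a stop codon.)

2304

Ser: 6 codons.
Glu: 2 codons.
Met: 1 codon.
Lys: 2 codons.
Arg: 6 codons.
Tyr: 2 codons.
Thr: 4 codons.
Phe: 2 codons.
6 × 2 × 1 × 2 × 6 × 2 × 4 × 2 = 2304.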